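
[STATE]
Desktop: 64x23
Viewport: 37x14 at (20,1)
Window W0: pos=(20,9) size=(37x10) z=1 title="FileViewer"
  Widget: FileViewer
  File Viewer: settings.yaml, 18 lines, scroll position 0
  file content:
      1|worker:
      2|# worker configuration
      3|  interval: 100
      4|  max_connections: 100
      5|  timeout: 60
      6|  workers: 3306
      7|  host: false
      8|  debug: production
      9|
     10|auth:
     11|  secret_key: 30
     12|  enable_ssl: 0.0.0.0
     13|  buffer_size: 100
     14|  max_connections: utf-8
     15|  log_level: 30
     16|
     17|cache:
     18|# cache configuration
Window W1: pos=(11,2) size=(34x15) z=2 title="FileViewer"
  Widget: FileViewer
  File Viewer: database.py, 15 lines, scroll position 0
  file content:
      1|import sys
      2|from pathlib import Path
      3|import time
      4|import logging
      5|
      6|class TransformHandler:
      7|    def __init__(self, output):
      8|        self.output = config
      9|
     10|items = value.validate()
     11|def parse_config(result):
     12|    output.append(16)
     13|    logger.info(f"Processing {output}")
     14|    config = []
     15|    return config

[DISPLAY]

                                     
━━━━━━━━━━━━━━━━━━━━━━━━┓            
wer                     ┃            
────────────────────────┨            
ys                     ▲┃            
hlib import Path       █┃            
ime                    ░┃            
ogging                 ░┃            
                       ░┃━━━━━━━━━━━┓
ansformHandler:        ░┃           ┃
__init__(self, output):░┃───────────┨
self.output = config   ░┃          ▲┃
                       ░┃          █┃
value.validate()       ░┃          ░┃


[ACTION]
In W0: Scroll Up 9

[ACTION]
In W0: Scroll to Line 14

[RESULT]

                                     
━━━━━━━━━━━━━━━━━━━━━━━━┓            
wer                     ┃            
────────────────────────┨            
ys                     ▲┃            
hlib import Path       █┃            
ime                    ░┃            
ogging                 ░┃            
                       ░┃━━━━━━━━━━━┓
ansformHandler:        ░┃           ┃
__init__(self, output):░┃───────────┨
self.output = config   ░┃          ▲┃
                       ░┃          ░┃
value.validate()       ░┃          ░┃


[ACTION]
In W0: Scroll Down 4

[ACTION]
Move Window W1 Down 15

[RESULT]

                                     
                                     
                                     
                                     
                                     
                                     
                                     
━━━━━━━━━━━━━━━━━━━━━━━━┓            
wer                     ┃━━━━━━━━━━━┓
────────────────────────┨           ┃
ys                     ▲┃───────────┨
hlib import Path       █┃          ▲┃
ime                    ░┃          ░┃
ogging                 ░┃          ░┃


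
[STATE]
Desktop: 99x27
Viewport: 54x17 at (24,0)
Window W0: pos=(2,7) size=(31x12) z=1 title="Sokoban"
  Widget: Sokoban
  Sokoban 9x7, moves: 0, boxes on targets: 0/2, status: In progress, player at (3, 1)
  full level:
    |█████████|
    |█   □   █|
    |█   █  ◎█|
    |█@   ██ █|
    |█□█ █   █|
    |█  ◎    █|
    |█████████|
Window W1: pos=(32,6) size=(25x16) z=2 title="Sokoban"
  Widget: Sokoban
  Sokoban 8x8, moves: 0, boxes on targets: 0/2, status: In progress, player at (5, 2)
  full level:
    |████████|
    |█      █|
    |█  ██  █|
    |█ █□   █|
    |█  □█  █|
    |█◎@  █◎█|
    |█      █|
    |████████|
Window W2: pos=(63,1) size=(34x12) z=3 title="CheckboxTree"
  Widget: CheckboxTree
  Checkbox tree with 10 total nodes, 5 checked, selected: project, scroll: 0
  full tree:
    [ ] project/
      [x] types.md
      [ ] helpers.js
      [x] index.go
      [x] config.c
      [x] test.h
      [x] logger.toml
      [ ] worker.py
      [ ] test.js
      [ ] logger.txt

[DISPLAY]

                                                      
                                       ┏━━━━━━━━━━━━━━
                                       ┃ CheckboxTree 
                                       ┠──────────────
                                       ┃>[-] project/ 
                                       ┃   [x] types.m
        ┏━━━━━━━━━━━━━━━━━━━━━━━┓      ┃   [ ] helpers
━━━━━━━━┃ Sokoban               ┃      ┃   [x] index.g
        ┠───────────────────────┨      ┃   [x] config.
────────┃████████               ┃      ┃   [x] test.h 
        ┃█      █               ┃      ┃   [x] logger.
        ┃█  ██  █               ┃      ┃   [ ] worker.
        ┃█ █□   █               ┃      ┗━━━━━━━━━━━━━━
        ┃█  □█  █               ┃                     
        ┃█◎@  █◎█               ┃                     
        ┃█      █               ┃                     
        ┃████████               ┃                     


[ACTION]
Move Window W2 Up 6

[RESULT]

                                       ┏━━━━━━━━━━━━━━
                                       ┃ CheckboxTree 
                                       ┠──────────────
                                       ┃>[-] project/ 
                                       ┃   [x] types.m
                                       ┃   [ ] helpers
        ┏━━━━━━━━━━━━━━━━━━━━━━━┓      ┃   [x] index.g
━━━━━━━━┃ Sokoban               ┃      ┃   [x] config.
        ┠───────────────────────┨      ┃   [x] test.h 
────────┃████████               ┃      ┃   [x] logger.
        ┃█      █               ┃      ┃   [ ] worker.
        ┃█  ██  █               ┃      ┗━━━━━━━━━━━━━━
        ┃█ █□   █               ┃                     
        ┃█  □█  █               ┃                     
        ┃█◎@  █◎█               ┃                     
        ┃█      █               ┃                     
        ┃████████               ┃                     


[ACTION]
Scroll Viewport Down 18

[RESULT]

        ┃█      █               ┃      ┃   [ ] worker.
        ┃█  ██  █               ┃      ┗━━━━━━━━━━━━━━
        ┃█ █□   █               ┃                     
        ┃█  □█  █               ┃                     
        ┃█◎@  █◎█               ┃                     
        ┃█      █               ┃                     
        ┃████████               ┃                     
        ┃Moves: 0  0/2          ┃                     
━━━━━━━━┃                       ┃                     
        ┃                       ┃                     
        ┃                       ┃                     
        ┗━━━━━━━━━━━━━━━━━━━━━━━┛                     
                                                      
                                                      
                                                      
                                                      
                                                      


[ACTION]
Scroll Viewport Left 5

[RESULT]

             ┃█      █               ┃      ┃   [ ] wo
             ┃█  ██  █               ┃      ┗━━━━━━━━━
             ┃█ █□   █               ┃                
             ┃█  □█  █               ┃                
             ┃█◎@  █◎█               ┃                
             ┃█      █               ┃                
             ┃████████               ┃                
             ┃Moves: 0  0/2          ┃                
━━━━━━━━━━━━━┃                       ┃                
             ┃                       ┃                
             ┃                       ┃                
             ┗━━━━━━━━━━━━━━━━━━━━━━━┛                
                                                      
                                                      
                                                      
                                                      
                                                      


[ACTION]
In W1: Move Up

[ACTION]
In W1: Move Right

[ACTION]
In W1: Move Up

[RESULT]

             ┃█      █               ┃      ┃   [ ] wo
             ┃█  ██  █               ┃      ┗━━━━━━━━━
             ┃█ █□   █               ┃                
             ┃█ @□█  █               ┃                
             ┃█◎   █◎█               ┃                
             ┃█      █               ┃                
             ┃████████               ┃                
             ┃Moves: 1  0/2          ┃                
━━━━━━━━━━━━━┃                       ┃                
             ┃                       ┃                
             ┃                       ┃                
             ┗━━━━━━━━━━━━━━━━━━━━━━━┛                
                                                      
                                                      
                                                      
                                                      
                                                      


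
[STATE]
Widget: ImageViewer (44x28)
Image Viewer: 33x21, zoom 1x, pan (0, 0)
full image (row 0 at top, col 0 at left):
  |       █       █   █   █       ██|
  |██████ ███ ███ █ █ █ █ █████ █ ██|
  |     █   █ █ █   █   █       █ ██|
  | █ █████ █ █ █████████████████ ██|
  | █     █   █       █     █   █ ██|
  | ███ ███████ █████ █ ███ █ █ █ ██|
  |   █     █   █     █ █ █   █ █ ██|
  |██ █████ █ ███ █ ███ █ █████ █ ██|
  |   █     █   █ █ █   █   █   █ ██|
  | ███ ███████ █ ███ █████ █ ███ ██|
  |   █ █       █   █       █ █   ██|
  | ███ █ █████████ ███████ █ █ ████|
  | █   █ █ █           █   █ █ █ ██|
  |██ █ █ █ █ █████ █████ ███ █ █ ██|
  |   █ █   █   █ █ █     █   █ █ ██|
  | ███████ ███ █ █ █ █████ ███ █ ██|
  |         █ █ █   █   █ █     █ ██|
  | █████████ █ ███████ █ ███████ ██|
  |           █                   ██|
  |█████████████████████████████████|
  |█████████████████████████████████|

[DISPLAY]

       █       █   █   █       ██           
██████ ███ ███ █ █ █ █ █████ █ ██           
     █   █ █ █   █   █       █ ██           
 █ █████ █ █ █████████████████ ██           
 █     █   █       █     █   █ ██           
 ███ ███████ █████ █ ███ █ █ █ ██           
   █     █   █     █ █ █   █ █ ██           
██ █████ █ ███ █ ███ █ █████ █ ██           
   █     █   █ █ █   █   █   █ ██           
 ███ ███████ █ ███ █████ █ ███ ██           
   █ █       █   █       █ █   ██           
 ███ █ █████████ ███████ █ █ ████           
 █   █ █ █           █   █ █ █ ██           
██ █ █ █ █ █████ █████ ███ █ █ ██           
   █ █   █   █ █ █     █   █ █ ██           
 ███████ ███ █ █ █ █████ ███ █ ██           
         █ █ █   █   █ █     █ ██           
 █████████ █ ███████ █ ███████ ██           
           █                   ██           
█████████████████████████████████           
█████████████████████████████████           
                                            
                                            
                                            
                                            
                                            
                                            
                                            


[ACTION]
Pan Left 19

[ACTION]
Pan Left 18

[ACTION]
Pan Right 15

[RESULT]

█   █   █       ██                          
█ █ █ █ █████ █ ██                          
  █   █       █ ██                          
███████████████ ██                          
    █     █   █ ██                          
███ █ ███ █ █ █ ██                          
    █ █ █   █ █ ██                          
█ ███ █ █████ █ ██                          
█ █   █   █   █ ██                          
███ █████ █ ███ ██                          
  █       █ █   ██                          
█ ███████ █ █ ████                          
      █   █ █ █ ██                          
█ █████ ███ █ █ ██                          
█ █     █   █ █ ██                          
█ █ █████ ███ █ ██                          
  █   █ █     █ ██                          
█████ █ ███████ ██                          
                ██                          
██████████████████                          
██████████████████                          
                                            
                                            
                                            
                                            
                                            
                                            
                                            


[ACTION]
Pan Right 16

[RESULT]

██                                          
██                                          
██                                          
██                                          
██                                          
██                                          
██                                          
██                                          
██                                          
██                                          
██                                          
██                                          
██                                          
██                                          
██                                          
██                                          
██                                          
██                                          
██                                          
██                                          
██                                          
                                            
                                            
                                            
                                            
                                            
                                            
                                            


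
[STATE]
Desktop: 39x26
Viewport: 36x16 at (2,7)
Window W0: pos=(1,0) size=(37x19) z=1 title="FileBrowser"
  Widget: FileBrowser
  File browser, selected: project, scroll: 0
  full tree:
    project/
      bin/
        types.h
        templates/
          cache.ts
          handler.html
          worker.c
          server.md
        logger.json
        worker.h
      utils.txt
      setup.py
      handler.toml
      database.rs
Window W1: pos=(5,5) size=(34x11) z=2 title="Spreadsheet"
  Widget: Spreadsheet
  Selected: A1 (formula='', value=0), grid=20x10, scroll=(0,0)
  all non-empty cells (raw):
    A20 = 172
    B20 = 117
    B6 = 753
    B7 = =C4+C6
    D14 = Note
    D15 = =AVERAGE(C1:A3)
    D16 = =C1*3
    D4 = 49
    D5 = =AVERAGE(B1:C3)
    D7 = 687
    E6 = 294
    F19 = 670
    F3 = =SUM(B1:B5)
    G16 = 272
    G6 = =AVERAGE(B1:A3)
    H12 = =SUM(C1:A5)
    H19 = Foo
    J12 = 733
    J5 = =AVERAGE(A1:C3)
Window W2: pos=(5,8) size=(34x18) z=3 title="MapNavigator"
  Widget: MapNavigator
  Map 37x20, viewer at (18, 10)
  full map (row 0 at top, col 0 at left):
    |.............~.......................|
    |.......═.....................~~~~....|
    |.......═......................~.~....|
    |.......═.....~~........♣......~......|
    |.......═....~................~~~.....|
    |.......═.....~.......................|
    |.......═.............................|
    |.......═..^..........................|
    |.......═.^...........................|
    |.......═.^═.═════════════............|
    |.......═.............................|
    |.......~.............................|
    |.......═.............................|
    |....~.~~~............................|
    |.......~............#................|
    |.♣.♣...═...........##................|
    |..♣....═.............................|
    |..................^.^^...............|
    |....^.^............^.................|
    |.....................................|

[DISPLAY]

   ┠────────────────────────────────
   ┏━━━━━━━━━━━━━━━━━━━━━━━━━━━━━━━━
   ┃ MapNavigator                   
   ┠────────────────────────────────
   ┃.....═.....~~........♣......~...
   ┃.....═....~................~~~..
   ┃.....═.....~....................
   ┃.....═..........................
   ┃.....═..^.......................
   ┃.....═.^........................
   ┃.....═.^═.═════════════.........
━━━┃.....═..........@...............
   ┃.....~..........................
   ┃.....═..........................
   ┃..~.~~~.........................
   ┃.....~............#.............


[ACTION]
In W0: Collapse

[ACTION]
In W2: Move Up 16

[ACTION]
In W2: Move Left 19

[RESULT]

   ┠────────────────────────────────
   ┏━━━━━━━━━━━━━━━━━━━━━━━━━━━━━━━━
   ┃ MapNavigator                   
   ┠────────────────────────────────
   ┃                                
   ┃                                
   ┃                                
   ┃                                
   ┃                                
   ┃                                
   ┃                                
━━━┃                @............~..
   ┃                .......═........
   ┃                .......═........
   ┃                .......═.....~~.
   ┃                .......═....~...


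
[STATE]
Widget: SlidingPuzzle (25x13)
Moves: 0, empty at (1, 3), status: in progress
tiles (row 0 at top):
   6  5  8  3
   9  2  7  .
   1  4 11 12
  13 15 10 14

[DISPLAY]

┌────┬────┬────┬────┐    
│  6 │  5 │  8 │  3 │    
├────┼────┼────┼────┤    
│  9 │  2 │  7 │    │    
├────┼────┼────┼────┤    
│  1 │  4 │ 11 │ 12 │    
├────┼────┼────┼────┤    
│ 13 │ 15 │ 10 │ 14 │    
└────┴────┴────┴────┘    
Moves: 0                 
                         
                         
                         


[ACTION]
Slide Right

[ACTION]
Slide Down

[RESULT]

┌────┬────┬────┬────┐    
│  6 │  5 │    │  3 │    
├────┼────┼────┼────┤    
│  9 │  2 │  8 │  7 │    
├────┼────┼────┼────┤    
│  1 │  4 │ 11 │ 12 │    
├────┼────┼────┼────┤    
│ 13 │ 15 │ 10 │ 14 │    
└────┴────┴────┴────┘    
Moves: 2                 
                         
                         
                         


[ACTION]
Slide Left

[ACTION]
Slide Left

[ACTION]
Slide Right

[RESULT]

┌────┬────┬────┬────┐    
│  6 │  5 │    │  3 │    
├────┼────┼────┼────┤    
│  9 │  2 │  8 │  7 │    
├────┼────┼────┼────┤    
│  1 │  4 │ 11 │ 12 │    
├────┼────┼────┼────┤    
│ 13 │ 15 │ 10 │ 14 │    
└────┴────┴────┴────┘    
Moves: 4                 
                         
                         
                         


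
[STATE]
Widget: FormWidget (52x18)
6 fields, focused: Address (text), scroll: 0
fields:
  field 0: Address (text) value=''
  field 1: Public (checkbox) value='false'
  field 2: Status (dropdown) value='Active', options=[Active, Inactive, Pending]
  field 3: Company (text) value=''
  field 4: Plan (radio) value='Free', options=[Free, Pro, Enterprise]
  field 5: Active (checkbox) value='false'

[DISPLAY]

> Address:    [                                    ]
  Public:     [ ]                                   
  Status:     [Active                             ▼]
  Company:    [                                    ]
  Plan:       (●) Free  ( ) Pro  ( ) Enterprise     
  Active:     [ ]                                   
                                                    
                                                    
                                                    
                                                    
                                                    
                                                    
                                                    
                                                    
                                                    
                                                    
                                                    
                                                    


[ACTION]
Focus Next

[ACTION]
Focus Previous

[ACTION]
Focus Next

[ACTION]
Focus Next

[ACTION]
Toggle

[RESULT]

  Address:    [                                    ]
  Public:     [ ]                                   
> Status:     [Active                             ▼]
  Company:    [                                    ]
  Plan:       (●) Free  ( ) Pro  ( ) Enterprise     
  Active:     [ ]                                   
                                                    
                                                    
                                                    
                                                    
                                                    
                                                    
                                                    
                                                    
                                                    
                                                    
                                                    
                                                    


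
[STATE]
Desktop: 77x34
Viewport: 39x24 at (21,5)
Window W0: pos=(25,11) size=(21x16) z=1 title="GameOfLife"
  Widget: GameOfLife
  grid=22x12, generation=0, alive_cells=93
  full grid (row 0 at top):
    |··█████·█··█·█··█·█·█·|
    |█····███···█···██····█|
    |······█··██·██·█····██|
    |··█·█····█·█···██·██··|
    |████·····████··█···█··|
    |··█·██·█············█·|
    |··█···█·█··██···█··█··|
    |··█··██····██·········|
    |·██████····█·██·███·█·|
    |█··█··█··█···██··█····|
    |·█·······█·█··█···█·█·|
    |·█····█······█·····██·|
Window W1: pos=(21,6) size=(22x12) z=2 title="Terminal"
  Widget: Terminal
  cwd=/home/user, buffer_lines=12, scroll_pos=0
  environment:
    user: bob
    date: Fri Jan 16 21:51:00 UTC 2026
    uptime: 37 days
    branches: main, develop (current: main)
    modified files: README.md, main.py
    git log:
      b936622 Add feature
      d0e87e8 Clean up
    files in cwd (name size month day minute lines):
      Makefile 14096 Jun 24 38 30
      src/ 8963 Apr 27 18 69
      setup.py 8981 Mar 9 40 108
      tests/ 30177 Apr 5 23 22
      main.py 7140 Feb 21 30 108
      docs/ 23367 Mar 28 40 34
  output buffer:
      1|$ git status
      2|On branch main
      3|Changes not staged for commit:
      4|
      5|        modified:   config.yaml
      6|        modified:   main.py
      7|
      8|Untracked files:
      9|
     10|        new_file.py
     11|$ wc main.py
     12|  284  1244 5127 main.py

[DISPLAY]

                                       
┏━━━━━━━━━━━━━━━━━━━━┓                 
┃ Terminal           ┃                 
┠────────────────────┨                 
┃$ git status        ┃                 
┃On branch main      ┃                 
┃Changes not staged f┃━━┓              
┃                    ┃  ┃              
┃        modified:   ┃──┨              
┃        modified:   ┃  ┃              
┃                    ┃█·┃              
┃Untracked files:    ┃··┃              
┗━━━━━━━━━━━━━━━━━━━━┛··┃              
    ┃·█·█····█·█···██·██┃              
    ┃███·····████··█···█┃              
    ┃·█·██·█············┃              
    ┃·█···█·█··██···█··█┃              
    ┃·█··██····██·······┃              
    ┃██████····█·██·███·┃              
    ┃··█··█··█···██··█··┃              
    ┃█·······█·█··█···█·┃              
    ┗━━━━━━━━━━━━━━━━━━━┛              
                                       
                                       


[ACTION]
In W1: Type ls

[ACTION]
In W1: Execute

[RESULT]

                                       
┏━━━━━━━━━━━━━━━━━━━━┓                 
┃ Terminal           ┃                 
┠────────────────────┨                 
┃Untracked files:    ┃                 
┃                    ┃                 
┃        new_file.py ┃━━┓              
┃$ wc main.py        ┃  ┃              
┃  284  1244 5127 mai┃──┨              
┃$ ls                ┃  ┃              
┃Makefile  src/  setu┃█·┃              
┃$ █                 ┃··┃              
┗━━━━━━━━━━━━━━━━━━━━┛··┃              
    ┃·█·█····█·█···██·██┃              
    ┃███·····████··█···█┃              
    ┃·█·██·█············┃              
    ┃·█···█·█··██···█··█┃              
    ┃·█··██····██·······┃              
    ┃██████····█·██·███·┃              
    ┃··█··█··█···██··█··┃              
    ┃█·······█·█··█···█·┃              
    ┗━━━━━━━━━━━━━━━━━━━┛              
                                       
                                       


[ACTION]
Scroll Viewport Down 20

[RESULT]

┃                    ┃                 
┃        new_file.py ┃━━┓              
┃$ wc main.py        ┃  ┃              
┃  284  1244 5127 mai┃──┨              
┃$ ls                ┃  ┃              
┃Makefile  src/  setu┃█·┃              
┃$ █                 ┃··┃              
┗━━━━━━━━━━━━━━━━━━━━┛··┃              
    ┃·█·█····█·█···██·██┃              
    ┃███·····████··█···█┃              
    ┃·█·██·█············┃              
    ┃·█···█·█··██···█··█┃              
    ┃·█··██····██·······┃              
    ┃██████····█·██·███·┃              
    ┃··█··█··█···██··█··┃              
    ┃█·······█·█··█···█·┃              
    ┗━━━━━━━━━━━━━━━━━━━┛              
                                       
                                       
                                       
                                       
                                       
                                       
                                       


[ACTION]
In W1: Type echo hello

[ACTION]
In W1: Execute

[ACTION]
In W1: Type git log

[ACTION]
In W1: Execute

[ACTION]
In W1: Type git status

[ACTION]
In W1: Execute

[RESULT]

┃$ git status        ┃                 
┃On branch main      ┃━━┓              
┃Changes not staged f┃  ┃              
┃                    ┃──┨              
┃        modified:   ┃  ┃              
┃        modified:   ┃█·┃              
┃$ █                 ┃··┃              
┗━━━━━━━━━━━━━━━━━━━━┛··┃              
    ┃·█·█····█·█···██·██┃              
    ┃███·····████··█···█┃              
    ┃·█·██·█············┃              
    ┃·█···█·█··██···█··█┃              
    ┃·█··██····██·······┃              
    ┃██████····█·██·███·┃              
    ┃··█··█··█···██··█··┃              
    ┃█·······█·█··█···█·┃              
    ┗━━━━━━━━━━━━━━━━━━━┛              
                                       
                                       
                                       
                                       
                                       
                                       
                                       


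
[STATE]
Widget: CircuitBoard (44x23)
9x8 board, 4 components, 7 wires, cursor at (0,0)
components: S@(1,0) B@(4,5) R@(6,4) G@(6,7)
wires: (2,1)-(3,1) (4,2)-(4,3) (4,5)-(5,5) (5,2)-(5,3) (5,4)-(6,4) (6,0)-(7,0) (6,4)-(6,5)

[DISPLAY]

   0 1 2 3 4 5 6 7 8                        
0  [.]                                      
                                            
1   S                                       
                                            
2       ·                                   
        │                                   
3       ·                                   
                                            
4           · ─ ·       B                   
                        │                   
5           · ─ ·   ·   ·                   
                    │                       
6   ·               R ─ ·       G           
    │                                       
7   ·                                       
Cursor: (0,0)                               
                                            
                                            
                                            
                                            
                                            
                                            


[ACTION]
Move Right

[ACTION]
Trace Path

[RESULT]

   0 1 2 3 4 5 6 7 8                        
0      [.]                                  
                                            
1   S                                       
                                            
2       ·                                   
        │                                   
3       ·                                   
                                            
4           · ─ ·       B                   
                        │                   
5           · ─ ·   ·   ·                   
                    │                       
6   ·               R ─ ·       G           
    │                                       
7   ·                                       
Cursor: (0,1)  Trace: No connections        
                                            
                                            
                                            
                                            
                                            
                                            


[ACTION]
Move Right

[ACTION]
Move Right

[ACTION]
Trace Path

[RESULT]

   0 1 2 3 4 5 6 7 8                        
0              [.]                          
                                            
1   S                                       
                                            
2       ·                                   
        │                                   
3       ·                                   
                                            
4           · ─ ·       B                   
                        │                   
5           · ─ ·   ·   ·                   
                    │                       
6   ·               R ─ ·       G           
    │                                       
7   ·                                       
Cursor: (0,3)  Trace: No connections        
                                            
                                            
                                            
                                            
                                            
                                            


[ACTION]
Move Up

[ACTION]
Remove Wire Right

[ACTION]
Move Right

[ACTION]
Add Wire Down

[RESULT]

   0 1 2 3 4 5 6 7 8                        
0                  [.]                      
                    │                       
1   S               ·                       
                                            
2       ·                                   
        │                                   
3       ·                                   
                                            
4           · ─ ·       B                   
                        │                   
5           · ─ ·   ·   ·                   
                    │                       
6   ·               R ─ ·       G           
    │                                       
7   ·                                       
Cursor: (0,4)  Trace: No connections        
                                            
                                            
                                            
                                            
                                            
                                            


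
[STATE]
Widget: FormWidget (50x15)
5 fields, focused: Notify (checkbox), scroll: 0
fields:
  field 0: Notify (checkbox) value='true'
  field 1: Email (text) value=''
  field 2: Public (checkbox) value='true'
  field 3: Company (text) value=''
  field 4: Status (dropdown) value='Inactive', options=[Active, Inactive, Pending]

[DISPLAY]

> Notify:     [x]                                 
  Email:      [                                  ]
  Public:     [x]                                 
  Company:    [                                  ]
  Status:     [Inactive                         ▼]
                                                  
                                                  
                                                  
                                                  
                                                  
                                                  
                                                  
                                                  
                                                  
                                                  


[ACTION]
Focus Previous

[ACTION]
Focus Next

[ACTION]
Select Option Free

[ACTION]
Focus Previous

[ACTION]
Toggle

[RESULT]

  Notify:     [x]                                 
  Email:      [                                  ]
  Public:     [x]                                 
  Company:    [                                  ]
> Status:     [Inactive                         ▼]
                                                  
                                                  
                                                  
                                                  
                                                  
                                                  
                                                  
                                                  
                                                  
                                                  


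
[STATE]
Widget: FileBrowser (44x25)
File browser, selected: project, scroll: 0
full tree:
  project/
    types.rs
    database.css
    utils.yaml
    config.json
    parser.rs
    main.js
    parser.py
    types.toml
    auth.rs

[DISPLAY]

> [-] project/                              
    types.rs                                
    database.css                            
    utils.yaml                              
    config.json                             
    parser.rs                               
    main.js                                 
    parser.py                               
    types.toml                              
    auth.rs                                 
                                            
                                            
                                            
                                            
                                            
                                            
                                            
                                            
                                            
                                            
                                            
                                            
                                            
                                            
                                            


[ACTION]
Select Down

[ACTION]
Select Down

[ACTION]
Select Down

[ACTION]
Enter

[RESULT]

  [-] project/                              
    types.rs                                
    database.css                            
  > utils.yaml                              
    config.json                             
    parser.rs                               
    main.js                                 
    parser.py                               
    types.toml                              
    auth.rs                                 
                                            
                                            
                                            
                                            
                                            
                                            
                                            
                                            
                                            
                                            
                                            
                                            
                                            
                                            
                                            


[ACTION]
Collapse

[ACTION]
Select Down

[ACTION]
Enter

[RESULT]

  [-] project/                              
    types.rs                                
    database.css                            
    utils.yaml                              
  > config.json                             
    parser.rs                               
    main.js                                 
    parser.py                               
    types.toml                              
    auth.rs                                 
                                            
                                            
                                            
                                            
                                            
                                            
                                            
                                            
                                            
                                            
                                            
                                            
                                            
                                            
                                            
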